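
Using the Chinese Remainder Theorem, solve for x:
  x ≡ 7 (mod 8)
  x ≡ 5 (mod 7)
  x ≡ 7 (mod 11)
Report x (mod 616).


Moduli 8, 7, 11 are pairwise coprime; by CRT there is a unique solution modulo M = 8 · 7 · 11 = 616.
Solve pairwise, accumulating the modulus:
  Start with x ≡ 7 (mod 8).
  Combine with x ≡ 5 (mod 7): since gcd(8, 7) = 1, we get a unique residue mod 56.
    Write x = 7 + 8·t and substitute into x ≡ 5 (mod 7): 8·t ≡ 5 − 7 = -2 (mod 7).
    Reduce coefficients mod 7: 1·t ≡ 5 (mod 7).
    So t ≡ 5 (mod 7).
    Then x = 7 + 8·5 = 47, valid modulo lcm(8, 7) = 56: x ≡ 47 (mod 56).
  Combine with x ≡ 7 (mod 11): since gcd(56, 11) = 1, we get a unique residue mod 616.
    Write x = 47 + 56·t and substitute into x ≡ 7 (mod 11): 56·t ≡ 7 − 47 = -40 (mod 11).
    Reduce coefficients mod 11: 1·t ≡ 4 (mod 11).
    So t ≡ 4 (mod 11).
    Then x = 47 + 56·4 = 271, valid modulo lcm(56, 11) = 616: x ≡ 271 (mod 616).
Verify: 271 mod 8 = 7 ✓, 271 mod 7 = 5 ✓, 271 mod 11 = 7 ✓.

x ≡ 271 (mod 616).


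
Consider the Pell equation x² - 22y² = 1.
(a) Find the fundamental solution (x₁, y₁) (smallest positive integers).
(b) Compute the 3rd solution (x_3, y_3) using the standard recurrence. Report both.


Step 1: Find the fundamental solution (x₁, y₁) of x² - 22y² = 1.
  Expand √22 as a continued fraction. a₀ = ⌊√22⌋ = 4; iterate m_{k+1} = d_k·a_k − m_k, d_{k+1} = (22 − m_{k+1}²)/d_k, a_{k+1} = ⌊(a₀ + m_{k+1})/d_{k+1}⌋ (starting m₀ = 0, d₀ = 1), with convergents p_k = a_k·p_{k-1} + p_{k-2}, q_k = a_k·q_{k-1} + q_{k-2} (p₋₁ = 1, q₋₁ = 0):
  k = 0: a₀ = 4; p₀/q₀ = 4/1; p₀² − 22·q₀² = 16 − 22 = -6.
  k = 1: m = 4, d = 6, a = ⌊(4 + 4)/6⌋ = 1; p/q = (1·4 + 1)/(1·1 + 0) = 5/1; p² − 22·q² = 25 − 22 = 3.
  k = 2: m = 2, d = 3, a = ⌊(4 + 2)/3⌋ = 2; p/q = (2·5 + 4)/(2·1 + 1) = 14/3; p² − 22·q² = 196 − 198 = -2.
  k = 3: m = 4, d = 2, a = ⌊(4 + 4)/2⌋ = 4; p/q = (4·14 + 5)/(4·3 + 1) = 61/13; p² − 22·q² = 3721 − 3718 = 3.
  k = 4: m = 4, d = 3, a = ⌊(4 + 4)/3⌋ = 2; p/q = (2·61 + 14)/(2·13 + 3) = 136/29; p² − 22·q² = 18496 − 18502 = -6.
  k = 5: m = 2, d = 6, a = ⌊(4 + 2)/6⌋ = 1; p/q = (1·136 + 61)/(1·29 + 13) = 197/42; p² − 22·q² = 38809 − 38808 = 1.
  The first convergent with p² − 22·q² = 1 gives the fundamental solution (x₁, y₁) = (197, 42).
Step 2: Apply the recurrence (x_{n+1}, y_{n+1}) = (x₁x_n + 22y₁y_n, x₁y_n + y₁x_n) repeatedly.
  From (x_1, y_1) = (197, 42): x_2 = 197·197 + 22·42·42 = 77617; y_2 = 197·42 + 42·197 = 16548.
  From (x_2, y_2) = (77617, 16548): x_3 = 197·77617 + 22·42·16548 = 30580901; y_3 = 197·16548 + 42·77617 = 6519870.
Step 3: Verify x_3² - 22·y_3² = 935191505971801 - 935191505971800 = 1 (should be 1). ✓

(x_1, y_1) = (197, 42); (x_3, y_3) = (30580901, 6519870).


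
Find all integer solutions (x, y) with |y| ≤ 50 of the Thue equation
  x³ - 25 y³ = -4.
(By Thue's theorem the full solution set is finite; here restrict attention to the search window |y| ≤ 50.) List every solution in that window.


The equation is x³ - 25y³ = -4. For fixed y, x³ = 25·y³ − 4, so a solution requires the RHS to be a perfect cube.
Strategy: iterate y from -50 to 50, compute RHS = 25·y³ − 4, and check whether it is a (positive or negative) perfect cube.
Check small values of y:
  y = 0: RHS = -4 is not a perfect cube.
  y = 1: RHS = 21 is not a perfect cube.
  y = -1: RHS = -29 is not a perfect cube.
  y = 2: RHS = 196 is not a perfect cube.
  y = -2: RHS = -204 is not a perfect cube.
  y = 3: RHS = 671 is not a perfect cube.
  y = -3: RHS = -679 is not a perfect cube.
Continuing the search up to |y| = 50 finds no solutions either.
No (x, y) in the scanned range satisfies the equation.

No integer solutions with |y| ≤ 50.


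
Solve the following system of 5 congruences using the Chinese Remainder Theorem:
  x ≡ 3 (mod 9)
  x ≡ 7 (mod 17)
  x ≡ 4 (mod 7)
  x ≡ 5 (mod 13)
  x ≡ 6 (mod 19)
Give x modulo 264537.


Product of moduli M = 9 · 17 · 7 · 13 · 19 = 264537.
Merge one congruence at a time:
  Start: x ≡ 3 (mod 9).
  Combine with x ≡ 7 (mod 17); new modulus lcm = 153.
    Write x = 3 + 9·t and substitute into x ≡ 7 (mod 17): 9·t ≡ 7 − 3 = 4 (mod 17).
    The inverse of 9 mod 17 is 2 (since 9·2 = 18 = 1·17 + 1), so t ≡ 2·4 = 8 ≡ 8 (mod 17).
    Then x = 3 + 9·8 = 75, valid modulo lcm(9, 17) = 153: x ≡ 75 (mod 153).
  Combine with x ≡ 4 (mod 7); new modulus lcm = 1071.
    Write x = 75 + 153·t and substitute into x ≡ 4 (mod 7): 153·t ≡ 4 − 75 = -71 (mod 7).
    Reduce coefficients mod 7: 6·t ≡ 6 (mod 7).
    The inverse of 6 mod 7 is 6 (since 6·6 = 36 = 5·7 + 1), so t ≡ 6·6 = 36 ≡ 1 (mod 7).
    Then x = 75 + 153·1 = 228, valid modulo lcm(153, 7) = 1071: x ≡ 228 (mod 1071).
  Combine with x ≡ 5 (mod 13); new modulus lcm = 13923.
    Write x = 228 + 1071·t and substitute into x ≡ 5 (mod 13): 1071·t ≡ 5 − 228 = -223 (mod 13).
    Reduce coefficients mod 13: 5·t ≡ 11 (mod 13).
    The inverse of 5 mod 13 is 8 (since 5·8 = 40 = 3·13 + 1), so t ≡ 8·11 = 88 ≡ 10 (mod 13).
    Then x = 228 + 1071·10 = 10938, valid modulo lcm(1071, 13) = 13923: x ≡ 10938 (mod 13923).
  Combine with x ≡ 6 (mod 19); new modulus lcm = 264537.
    Write x = 10938 + 13923·t and substitute into x ≡ 6 (mod 19): 13923·t ≡ 6 − 10938 = -10932 (mod 19).
    Reduce coefficients mod 19: 15·t ≡ 12 (mod 19).
    The inverse of 15 mod 19 is 14 (since 15·14 = 210 = 11·19 + 1), so t ≡ 14·12 = 168 ≡ 16 (mod 19).
    Then x = 10938 + 13923·16 = 233706, valid modulo lcm(13923, 19) = 264537: x ≡ 233706 (mod 264537).
Verify against each original: 233706 mod 9 = 3, 233706 mod 17 = 7, 233706 mod 7 = 4, 233706 mod 13 = 5, 233706 mod 19 = 6.

x ≡ 233706 (mod 264537).


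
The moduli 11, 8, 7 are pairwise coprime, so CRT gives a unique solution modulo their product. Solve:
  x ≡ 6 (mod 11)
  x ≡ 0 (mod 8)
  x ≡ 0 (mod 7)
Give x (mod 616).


Moduli 11, 8, 7 are pairwise coprime; by CRT there is a unique solution modulo M = 11 · 8 · 7 = 616.
Solve pairwise, accumulating the modulus:
  Start with x ≡ 6 (mod 11).
  Combine with x ≡ 0 (mod 8): since gcd(11, 8) = 1, we get a unique residue mod 88.
    Write x = 6 + 11·t and substitute into x ≡ 0 (mod 8): 11·t ≡ 0 − 6 = -6 (mod 8).
    Reduce coefficients mod 8: 3·t ≡ 2 (mod 8).
    The inverse of 3 mod 8 is 3 (since 3·3 = 9 = 1·8 + 1), so t ≡ 3·2 = 6 ≡ 6 (mod 8).
    Then x = 6 + 11·6 = 72, valid modulo lcm(11, 8) = 88: x ≡ 72 (mod 88).
  Combine with x ≡ 0 (mod 7): since gcd(88, 7) = 1, we get a unique residue mod 616.
    Write x = 72 + 88·t and substitute into x ≡ 0 (mod 7): 88·t ≡ 0 − 72 = -72 (mod 7).
    Reduce coefficients mod 7: 4·t ≡ 5 (mod 7).
    The inverse of 4 mod 7 is 2 (since 4·2 = 8 = 1·7 + 1), so t ≡ 2·5 = 10 ≡ 3 (mod 7).
    Then x = 72 + 88·3 = 336, valid modulo lcm(88, 7) = 616: x ≡ 336 (mod 616).
Verify: 336 mod 11 = 6 ✓, 336 mod 8 = 0 ✓, 336 mod 7 = 0 ✓.

x ≡ 336 (mod 616).


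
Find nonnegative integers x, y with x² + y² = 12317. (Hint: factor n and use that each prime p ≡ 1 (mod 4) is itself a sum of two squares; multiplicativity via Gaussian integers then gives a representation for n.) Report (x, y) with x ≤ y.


Step 1: Factor n = 12317 = 109 · 113.
Step 2: Check the mod-4 condition on each prime factor: 109 ≡ 1 (mod 4), exponent 1; 113 ≡ 1 (mod 4), exponent 1.
All primes ≡ 3 (mod 4) appear to even exponent (or don't appear), so by the two-squares theorem n IS expressible as a sum of two squares.
Step 3: Build a representation. Here n = 109 · 113 is a product of primes ≡ 1 (mod 4). Each prime p ≡ 1 (mod 4) is itself a sum of two squares; find a² by testing p − a² for a perfect square:
  109: 109 − 1² = 108, 109 − 2² = 105, 109 − 3² = 100 = 10² ⇒ 109 = 3² + 10².
  113: 113 − 1² = 112, 113 − 2² = 109, 113 − 3² = 104, 113 − 4² = 97, 113 − 5² = 88, 113 − 6² = 77, 113 − 7² = 64 = 8² ⇒ 113 = 7² + 8².
  Combine using the Brahmagupta–Fibonacci identity (a² + b²)(c² + d²) = (ac − bd)² + (ad + bc)² = (ac + bd)² + (ad − bc)²:
  109 · 113 = 12317: from (3² + 10²)(7² + 8²), take (3·7 − 10·8, 3·8 + 10·7) = (21 − 80, 24 + 70) = (-59, 94); dropping signs (only squares matter) gives (59, 94); check 59² + 94² = 3481 + 8836 = 12317 ✓.
Step 4: Order so x ≤ y and verify: 59² + 94² = 3481 + 8836 = 12317 = n. ✓

n = 12317 = 59² + 94² (one valid representation with x ≤ y).


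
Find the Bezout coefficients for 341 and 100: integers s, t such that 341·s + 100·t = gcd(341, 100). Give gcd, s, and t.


Euclidean algorithm on (341, 100) — divide until remainder is 0:
  341 = 3 · 100 + 41
  100 = 2 · 41 + 18
  41 = 2 · 18 + 5
  18 = 3 · 5 + 3
  5 = 1 · 3 + 2
  3 = 1 · 2 + 1
  2 = 2 · 1 + 0
gcd(341, 100) = 1.
Track Bezout coefficients alongside the remainders: start with r₀ = 341 = a·1 + b·0 (s = 1, t = 0) and r₁ = 100 = a·0 + b·1 (s = 0, t = 1); each new remainder r_{k+1} = r_{k-1} − q_k·r_k inherits s_{k+1} = s_{k-1} − q_k·s_k, t_{k+1} = t_{k-1} − q_k·t_k, so r_k = a·s_k + b·t_k at every step:
  q = 3: r = 41, s = 1 − 3·0 = 1, t = 0 − 3·1 = -3  (check: 341·1 + 100·(-3) = 41)
  q = 2: r = 18, s = 0 − 2·1 = -2, t = 1 − 2·(-3) = 7  (check: 341·(-2) + 100·7 = 18)
  q = 2: r = 5, s = 1 − 2·(-2) = 5, t = -3 − 2·7 = -17  (check: 341·5 + 100·(-17) = 5)
  q = 3: r = 3, s = -2 − 3·5 = -17, t = 7 − 3·(-17) = 58  (check: 341·(-17) + 100·58 = 3)
  q = 1: r = 2, s = 5 − 1·(-17) = 22, t = -17 − 1·58 = -75  (check: 341·22 + 100·(-75) = 2)
  q = 1: r = 1, s = -17 − 1·22 = -39, t = 58 − 1·(-75) = 133  (check: 341·(-39) + 100·133 = 1)
The row with r = 1 (the gcd) gives the Bezout coefficients s = -39, t = 133.
Result: 341 · (-39) + 100 · (133) = 1.

gcd(341, 100) = 1; s = -39, t = 133 (check: 341·(-39) + 100·133 = 1).


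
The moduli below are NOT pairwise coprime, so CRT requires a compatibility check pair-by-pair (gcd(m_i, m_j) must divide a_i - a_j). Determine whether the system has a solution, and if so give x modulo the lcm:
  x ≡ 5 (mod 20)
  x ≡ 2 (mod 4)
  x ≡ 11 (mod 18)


Moduli 20, 4, 18 are not pairwise coprime, so CRT works modulo lcm(m_i) when all pairwise compatibility conditions hold.
Pairwise compatibility: gcd(m_i, m_j) must divide a_i - a_j for every pair.
Merge one congruence at a time:
  Start: x ≡ 5 (mod 20).
  Combine with x ≡ 2 (mod 4): gcd(20, 4) = 4, and 2 - 5 = -3 is NOT divisible by 4.
    ⇒ system is inconsistent (no integer solution).

No solution (the system is inconsistent).


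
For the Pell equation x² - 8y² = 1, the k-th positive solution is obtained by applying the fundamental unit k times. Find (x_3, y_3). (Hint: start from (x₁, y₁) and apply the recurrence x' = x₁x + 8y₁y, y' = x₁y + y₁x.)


Step 1: Find the fundamental solution (x₁, y₁) of x² - 8y² = 1.
  Expand √8 as a continued fraction. a₀ = ⌊√8⌋ = 2; iterate m_{k+1} = d_k·a_k − m_k, d_{k+1} = (8 − m_{k+1}²)/d_k, a_{k+1} = ⌊(a₀ + m_{k+1})/d_{k+1}⌋ (starting m₀ = 0, d₀ = 1), with convergents p_k = a_k·p_{k-1} + p_{k-2}, q_k = a_k·q_{k-1} + q_{k-2} (p₋₁ = 1, q₋₁ = 0):
  k = 0: a₀ = 2; p₀/q₀ = 2/1; p₀² − 8·q₀² = 4 − 8 = -4.
  k = 1: m = 2, d = 4, a = ⌊(2 + 2)/4⌋ = 1; p/q = (1·2 + 1)/(1·1 + 0) = 3/1; p² − 8·q² = 9 − 8 = 1.
  The first convergent with p² − 8·q² = 1 gives the fundamental solution (x₁, y₁) = (3, 1).
Step 2: Apply the recurrence (x_{n+1}, y_{n+1}) = (x₁x_n + 8y₁y_n, x₁y_n + y₁x_n) repeatedly.
  From (x_1, y_1) = (3, 1): x_2 = 3·3 + 8·1·1 = 17; y_2 = 3·1 + 1·3 = 6.
  From (x_2, y_2) = (17, 6): x_3 = 3·17 + 8·1·6 = 99; y_3 = 3·6 + 1·17 = 35.
Step 3: Verify x_3² - 8·y_3² = 9801 - 9800 = 1 (should be 1). ✓

(x_1, y_1) = (3, 1); (x_3, y_3) = (99, 35).


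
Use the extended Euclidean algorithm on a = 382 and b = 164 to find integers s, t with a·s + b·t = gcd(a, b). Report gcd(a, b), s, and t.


Euclidean algorithm on (382, 164) — divide until remainder is 0:
  382 = 2 · 164 + 54
  164 = 3 · 54 + 2
  54 = 27 · 2 + 0
gcd(382, 164) = 2.
Track Bezout coefficients alongside the remainders: start with r₀ = 382 = a·1 + b·0 (s = 1, t = 0) and r₁ = 164 = a·0 + b·1 (s = 0, t = 1); each new remainder r_{k+1} = r_{k-1} − q_k·r_k inherits s_{k+1} = s_{k-1} − q_k·s_k, t_{k+1} = t_{k-1} − q_k·t_k, so r_k = a·s_k + b·t_k at every step:
  q = 2: r = 54, s = 1 − 2·0 = 1, t = 0 − 2·1 = -2  (check: 382·1 + 164·(-2) = 54)
  q = 3: r = 2, s = 0 − 3·1 = -3, t = 1 − 3·(-2) = 7  (check: 382·(-3) + 164·7 = 2)
The row with r = 2 (the gcd) gives the Bezout coefficients s = -3, t = 7.
Result: 382 · (-3) + 164 · (7) = 2.

gcd(382, 164) = 2; s = -3, t = 7 (check: 382·(-3) + 164·7 = 2).


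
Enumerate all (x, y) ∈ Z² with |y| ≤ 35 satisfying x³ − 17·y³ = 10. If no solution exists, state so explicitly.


The equation is x³ - 17y³ = 10. For fixed y, x³ = 17·y³ + 10, so a solution requires the RHS to be a perfect cube.
Strategy: iterate y from -35 to 35, compute RHS = 17·y³ + 10, and check whether it is a (positive or negative) perfect cube.
Check small values of y:
  y = 0: RHS = 10 is not a perfect cube.
  y = 1: RHS = 27 = (3)³ ⇒ x = 3 works.
  y = -1: RHS = -7 is not a perfect cube.
  y = 2: RHS = 146 is not a perfect cube.
  y = -2: RHS = -126 is not a perfect cube.
  y = 3: RHS = 469 is not a perfect cube.
  y = -3: RHS = -449 is not a perfect cube.
Continuing the search up to |y| = 35 finds no further solutions beyond those listed.
Collected solutions: (3, 1).

Solutions (with |y| ≤ 35): (3, 1).


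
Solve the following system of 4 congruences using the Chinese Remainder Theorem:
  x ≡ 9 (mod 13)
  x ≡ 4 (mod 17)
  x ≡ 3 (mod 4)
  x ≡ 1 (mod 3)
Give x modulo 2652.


Product of moduli M = 13 · 17 · 4 · 3 = 2652.
Merge one congruence at a time:
  Start: x ≡ 9 (mod 13).
  Combine with x ≡ 4 (mod 17); new modulus lcm = 221.
    Write x = 9 + 13·t and substitute into x ≡ 4 (mod 17): 13·t ≡ 4 − 9 = -5 (mod 17).
    Reduce coefficients mod 17: 13·t ≡ 12 (mod 17).
    The inverse of 13 mod 17 is 4 (since 13·4 = 52 = 3·17 + 1), so t ≡ 4·12 = 48 ≡ 14 (mod 17).
    Then x = 9 + 13·14 = 191, valid modulo lcm(13, 17) = 221: x ≡ 191 (mod 221).
  Combine with x ≡ 3 (mod 4); new modulus lcm = 884.
    Write x = 191 + 221·t and substitute into x ≡ 3 (mod 4): 221·t ≡ 3 − 191 = -188 (mod 4).
    Reduce coefficients mod 4: 1·t ≡ 0 (mod 4).
    So t ≡ 0 (mod 4).
    Then x = 191 + 221·0 = 191, valid modulo lcm(221, 4) = 884: x ≡ 191 (mod 884).
  Combine with x ≡ 1 (mod 3); new modulus lcm = 2652.
    Write x = 191 + 884·t and substitute into x ≡ 1 (mod 3): 884·t ≡ 1 − 191 = -190 (mod 3).
    Reduce coefficients mod 3: 2·t ≡ 2 (mod 3).
    The inverse of 2 mod 3 is 2 (since 2·2 = 4 = 1·3 + 1), so t ≡ 2·2 = 4 ≡ 1 (mod 3).
    Then x = 191 + 884·1 = 1075, valid modulo lcm(884, 3) = 2652: x ≡ 1075 (mod 2652).
Verify against each original: 1075 mod 13 = 9, 1075 mod 17 = 4, 1075 mod 4 = 3, 1075 mod 3 = 1.

x ≡ 1075 (mod 2652).


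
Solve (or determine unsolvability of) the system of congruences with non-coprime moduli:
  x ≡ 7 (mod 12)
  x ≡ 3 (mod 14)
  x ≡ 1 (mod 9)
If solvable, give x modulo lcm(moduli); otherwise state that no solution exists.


Moduli 12, 14, 9 are not pairwise coprime, so CRT works modulo lcm(m_i) when all pairwise compatibility conditions hold.
Pairwise compatibility: gcd(m_i, m_j) must divide a_i - a_j for every pair.
Merge one congruence at a time:
  Start: x ≡ 7 (mod 12).
  Combine with x ≡ 3 (mod 14): gcd(12, 14) = 2; 3 - 7 = -4, which IS divisible by 2, so compatible.
    Write x = 7 + 12·t and substitute into x ≡ 3 (mod 14): 12·t ≡ 3 − 7 = -4 (mod 14).
    Divide the congruence (and modulus) by g = 2: 6·t ≡ -2 (mod 7).
    Reduce coefficients mod 7: 6·t ≡ 5 (mod 7).
    The inverse of 6 mod 7 is 6 (since 6·6 = 36 = 5·7 + 1), so t ≡ 6·5 = 30 ≡ 2 (mod 7).
    Then x = 7 + 12·2 = 31, valid modulo lcm(12, 14) = 84: x ≡ 31 (mod 84).
  Combine with x ≡ 1 (mod 9): gcd(84, 9) = 3; 1 - 31 = -30, which IS divisible by 3, so compatible.
    Write x = 31 + 84·t and substitute into x ≡ 1 (mod 9): 84·t ≡ 1 − 31 = -30 (mod 9).
    Divide the congruence (and modulus) by g = 3: 28·t ≡ -10 (mod 3).
    Reduce coefficients mod 3: 1·t ≡ 2 (mod 3).
    So t ≡ 2 (mod 3).
    Then x = 31 + 84·2 = 199, valid modulo lcm(84, 9) = 252: x ≡ 199 (mod 252).
Verify: 199 mod 12 = 7, 199 mod 14 = 3, 199 mod 9 = 1.

x ≡ 199 (mod 252).


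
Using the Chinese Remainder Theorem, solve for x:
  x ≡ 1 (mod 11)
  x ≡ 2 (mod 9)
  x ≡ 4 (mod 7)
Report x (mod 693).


Moduli 11, 9, 7 are pairwise coprime; by CRT there is a unique solution modulo M = 11 · 9 · 7 = 693.
Solve pairwise, accumulating the modulus:
  Start with x ≡ 1 (mod 11).
  Combine with x ≡ 2 (mod 9): since gcd(11, 9) = 1, we get a unique residue mod 99.
    Write x = 1 + 11·t and substitute into x ≡ 2 (mod 9): 11·t ≡ 2 − 1 = 1 (mod 9).
    Reduce coefficients mod 9: 2·t ≡ 1 (mod 9).
    The inverse of 2 mod 9 is 5 (since 2·5 = 10 = 1·9 + 1), so t ≡ 5·1 = 5 ≡ 5 (mod 9).
    Then x = 1 + 11·5 = 56, valid modulo lcm(11, 9) = 99: x ≡ 56 (mod 99).
  Combine with x ≡ 4 (mod 7): since gcd(99, 7) = 1, we get a unique residue mod 693.
    Write x = 56 + 99·t and substitute into x ≡ 4 (mod 7): 99·t ≡ 4 − 56 = -52 (mod 7).
    Reduce coefficients mod 7: 1·t ≡ 4 (mod 7).
    So t ≡ 4 (mod 7).
    Then x = 56 + 99·4 = 452, valid modulo lcm(99, 7) = 693: x ≡ 452 (mod 693).
Verify: 452 mod 11 = 1 ✓, 452 mod 9 = 2 ✓, 452 mod 7 = 4 ✓.

x ≡ 452 (mod 693).


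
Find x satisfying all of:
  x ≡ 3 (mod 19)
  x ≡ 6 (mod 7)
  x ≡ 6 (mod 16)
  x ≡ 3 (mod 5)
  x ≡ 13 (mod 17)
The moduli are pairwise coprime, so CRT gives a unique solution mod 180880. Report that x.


Product of moduli M = 19 · 7 · 16 · 5 · 17 = 180880.
Merge one congruence at a time:
  Start: x ≡ 3 (mod 19).
  Combine with x ≡ 6 (mod 7); new modulus lcm = 133.
    Write x = 3 + 19·t and substitute into x ≡ 6 (mod 7): 19·t ≡ 6 − 3 = 3 (mod 7).
    Reduce coefficients mod 7: 5·t ≡ 3 (mod 7).
    The inverse of 5 mod 7 is 3 (since 5·3 = 15 = 2·7 + 1), so t ≡ 3·3 = 9 ≡ 2 (mod 7).
    Then x = 3 + 19·2 = 41, valid modulo lcm(19, 7) = 133: x ≡ 41 (mod 133).
  Combine with x ≡ 6 (mod 16); new modulus lcm = 2128.
    Write x = 41 + 133·t and substitute into x ≡ 6 (mod 16): 133·t ≡ 6 − 41 = -35 (mod 16).
    Reduce coefficients mod 16: 5·t ≡ 13 (mod 16).
    The inverse of 5 mod 16 is 13 (since 5·13 = 65 = 4·16 + 1), so t ≡ 13·13 = 169 ≡ 9 (mod 16).
    Then x = 41 + 133·9 = 1238, valid modulo lcm(133, 16) = 2128: x ≡ 1238 (mod 2128).
  Combine with x ≡ 3 (mod 5); new modulus lcm = 10640.
    Write x = 1238 + 2128·t and substitute into x ≡ 3 (mod 5): 2128·t ≡ 3 − 1238 = -1235 (mod 5).
    Reduce coefficients mod 5: 3·t ≡ 0 (mod 5).
    The inverse of 3 mod 5 is 2 (since 3·2 = 6 = 1·5 + 1), so t ≡ 2·0 = 0 ≡ 0 (mod 5).
    Then x = 1238 + 2128·0 = 1238, valid modulo lcm(2128, 5) = 10640: x ≡ 1238 (mod 10640).
  Combine with x ≡ 13 (mod 17); new modulus lcm = 180880.
    Write x = 1238 + 10640·t and substitute into x ≡ 13 (mod 17): 10640·t ≡ 13 − 1238 = -1225 (mod 17).
    Reduce coefficients mod 17: 15·t ≡ 16 (mod 17).
    The inverse of 15 mod 17 is 8 (since 15·8 = 120 = 7·17 + 1), so t ≡ 8·16 = 128 ≡ 9 (mod 17).
    Then x = 1238 + 10640·9 = 96998, valid modulo lcm(10640, 17) = 180880: x ≡ 96998 (mod 180880).
Verify against each original: 96998 mod 19 = 3, 96998 mod 7 = 6, 96998 mod 16 = 6, 96998 mod 5 = 3, 96998 mod 17 = 13.

x ≡ 96998 (mod 180880).


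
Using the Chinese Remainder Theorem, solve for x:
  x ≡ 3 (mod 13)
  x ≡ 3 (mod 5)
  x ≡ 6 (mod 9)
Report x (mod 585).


Moduli 13, 5, 9 are pairwise coprime; by CRT there is a unique solution modulo M = 13 · 5 · 9 = 585.
Solve pairwise, accumulating the modulus:
  Start with x ≡ 3 (mod 13).
  Combine with x ≡ 3 (mod 5): since gcd(13, 5) = 1, we get a unique residue mod 65.
    Write x = 3 + 13·t and substitute into x ≡ 3 (mod 5): 13·t ≡ 3 − 3 = 0 (mod 5).
    Reduce coefficients mod 5: 3·t ≡ 0 (mod 5).
    The inverse of 3 mod 5 is 2 (since 3·2 = 6 = 1·5 + 1), so t ≡ 2·0 = 0 ≡ 0 (mod 5).
    Then x = 3 + 13·0 = 3, valid modulo lcm(13, 5) = 65: x ≡ 3 (mod 65).
  Combine with x ≡ 6 (mod 9): since gcd(65, 9) = 1, we get a unique residue mod 585.
    Write x = 3 + 65·t and substitute into x ≡ 6 (mod 9): 65·t ≡ 6 − 3 = 3 (mod 9).
    Reduce coefficients mod 9: 2·t ≡ 3 (mod 9).
    The inverse of 2 mod 9 is 5 (since 2·5 = 10 = 1·9 + 1), so t ≡ 5·3 = 15 ≡ 6 (mod 9).
    Then x = 3 + 65·6 = 393, valid modulo lcm(65, 9) = 585: x ≡ 393 (mod 585).
Verify: 393 mod 13 = 3 ✓, 393 mod 5 = 3 ✓, 393 mod 9 = 6 ✓.

x ≡ 393 (mod 585).


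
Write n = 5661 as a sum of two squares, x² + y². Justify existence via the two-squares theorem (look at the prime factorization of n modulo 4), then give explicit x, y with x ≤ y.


Step 1: Factor n = 5661 = 3^2 · 17 · 37.
Step 2: Check the mod-4 condition on each prime factor: 3 ≡ 3 (mod 4), exponent 2 (must be even); 17 ≡ 1 (mod 4), exponent 1; 37 ≡ 1 (mod 4), exponent 1.
All primes ≡ 3 (mod 4) appear to even exponent (or don't appear), so by the two-squares theorem n IS expressible as a sum of two squares.
Step 3: Build a representation. Group n = k² · m with k = 3 and m = 17 · 37 = 629 (a product of primes ≡ 1 (mod 4)); a representation of m scales to one of n via (k·x)² + (k·y)² = k²(x² + y²). Each prime p ≡ 1 (mod 4) is itself a sum of two squares; find a² by testing p − a² for a perfect square:
  17: 17 − 1² = 16 = 4² ⇒ 17 = 1² + 4².
  37: 37 − 1² = 36 = 6² ⇒ 37 = 1² + 6².
  Combine using the Brahmagupta–Fibonacci identity (a² + b²)(c² + d²) = (ac − bd)² + (ad + bc)² = (ac + bd)² + (ad − bc)²:
  17 · 37 = 629: from (1² + 4²)(1² + 6²), take (1·1 − 4·6, 1·6 + 4·1) = (1 − 24, 6 + 4) = (-23, 10); dropping signs (only squares matter) gives (23, 10); check 23² + 10² = 529 + 100 = 629 ✓.
  Scale by k = 3: (3·23, 3·10) = (69, 30).
Step 4: Order so x ≤ y and verify: 30² + 69² = 900 + 4761 = 5661 = n. ✓

n = 5661 = 30² + 69² (one valid representation with x ≤ y).


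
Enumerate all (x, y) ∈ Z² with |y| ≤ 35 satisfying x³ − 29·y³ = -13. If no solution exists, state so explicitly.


The equation is x³ - 29y³ = -13. For fixed y, x³ = 29·y³ − 13, so a solution requires the RHS to be a perfect cube.
Strategy: iterate y from -35 to 35, compute RHS = 29·y³ − 13, and check whether it is a (positive or negative) perfect cube.
Check small values of y:
  y = 0: RHS = -13 is not a perfect cube.
  y = 1: RHS = 16 is not a perfect cube.
  y = -1: RHS = -42 is not a perfect cube.
  y = 2: RHS = 219 is not a perfect cube.
  y = -2: RHS = -245 is not a perfect cube.
  y = 3: RHS = 770 is not a perfect cube.
  y = -3: RHS = -796 is not a perfect cube.
Continuing the search up to |y| = 35 finds no solutions either.
No (x, y) in the scanned range satisfies the equation.

No integer solutions with |y| ≤ 35.


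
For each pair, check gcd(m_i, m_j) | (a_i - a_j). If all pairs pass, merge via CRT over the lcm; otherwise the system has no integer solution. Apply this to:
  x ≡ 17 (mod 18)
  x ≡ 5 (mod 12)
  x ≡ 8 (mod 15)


Moduli 18, 12, 15 are not pairwise coprime, so CRT works modulo lcm(m_i) when all pairwise compatibility conditions hold.
Pairwise compatibility: gcd(m_i, m_j) must divide a_i - a_j for every pair.
Merge one congruence at a time:
  Start: x ≡ 17 (mod 18).
  Combine with x ≡ 5 (mod 12): gcd(18, 12) = 6; 5 - 17 = -12, which IS divisible by 6, so compatible.
    Write x = 17 + 18·t and substitute into x ≡ 5 (mod 12): 18·t ≡ 5 − 17 = -12 (mod 12).
    Divide the congruence (and modulus) by g = 6: 3·t ≡ -2 (mod 2).
    Reduce coefficients mod 2: 1·t ≡ 0 (mod 2).
    So t ≡ 0 (mod 2).
    Then x = 17 + 18·0 = 17, valid modulo lcm(18, 12) = 36: x ≡ 17 (mod 36).
  Combine with x ≡ 8 (mod 15): gcd(36, 15) = 3; 8 - 17 = -9, which IS divisible by 3, so compatible.
    Write x = 17 + 36·t and substitute into x ≡ 8 (mod 15): 36·t ≡ 8 − 17 = -9 (mod 15).
    Divide the congruence (and modulus) by g = 3: 12·t ≡ -3 (mod 5).
    Reduce coefficients mod 5: 2·t ≡ 2 (mod 5).
    The inverse of 2 mod 5 is 3 (since 2·3 = 6 = 1·5 + 1), so t ≡ 3·2 = 6 ≡ 1 (mod 5).
    Then x = 17 + 36·1 = 53, valid modulo lcm(36, 15) = 180: x ≡ 53 (mod 180).
Verify: 53 mod 18 = 17, 53 mod 12 = 5, 53 mod 15 = 8.

x ≡ 53 (mod 180).


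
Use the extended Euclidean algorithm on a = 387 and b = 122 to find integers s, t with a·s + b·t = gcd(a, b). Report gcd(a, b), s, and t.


Euclidean algorithm on (387, 122) — divide until remainder is 0:
  387 = 3 · 122 + 21
  122 = 5 · 21 + 17
  21 = 1 · 17 + 4
  17 = 4 · 4 + 1
  4 = 4 · 1 + 0
gcd(387, 122) = 1.
Track Bezout coefficients alongside the remainders: start with r₀ = 387 = a·1 + b·0 (s = 1, t = 0) and r₁ = 122 = a·0 + b·1 (s = 0, t = 1); each new remainder r_{k+1} = r_{k-1} − q_k·r_k inherits s_{k+1} = s_{k-1} − q_k·s_k, t_{k+1} = t_{k-1} − q_k·t_k, so r_k = a·s_k + b·t_k at every step:
  q = 3: r = 21, s = 1 − 3·0 = 1, t = 0 − 3·1 = -3  (check: 387·1 + 122·(-3) = 21)
  q = 5: r = 17, s = 0 − 5·1 = -5, t = 1 − 5·(-3) = 16  (check: 387·(-5) + 122·16 = 17)
  q = 1: r = 4, s = 1 − 1·(-5) = 6, t = -3 − 1·16 = -19  (check: 387·6 + 122·(-19) = 4)
  q = 4: r = 1, s = -5 − 4·6 = -29, t = 16 − 4·(-19) = 92  (check: 387·(-29) + 122·92 = 1)
The row with r = 1 (the gcd) gives the Bezout coefficients s = -29, t = 92.
Result: 387 · (-29) + 122 · (92) = 1.

gcd(387, 122) = 1; s = -29, t = 92 (check: 387·(-29) + 122·92 = 1).


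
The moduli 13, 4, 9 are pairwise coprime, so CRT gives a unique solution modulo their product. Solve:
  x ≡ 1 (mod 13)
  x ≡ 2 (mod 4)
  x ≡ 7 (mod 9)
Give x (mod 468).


Moduli 13, 4, 9 are pairwise coprime; by CRT there is a unique solution modulo M = 13 · 4 · 9 = 468.
Solve pairwise, accumulating the modulus:
  Start with x ≡ 1 (mod 13).
  Combine with x ≡ 2 (mod 4): since gcd(13, 4) = 1, we get a unique residue mod 52.
    Write x = 1 + 13·t and substitute into x ≡ 2 (mod 4): 13·t ≡ 2 − 1 = 1 (mod 4).
    Reduce coefficients mod 4: 1·t ≡ 1 (mod 4).
    So t ≡ 1 (mod 4).
    Then x = 1 + 13·1 = 14, valid modulo lcm(13, 4) = 52: x ≡ 14 (mod 52).
  Combine with x ≡ 7 (mod 9): since gcd(52, 9) = 1, we get a unique residue mod 468.
    Write x = 14 + 52·t and substitute into x ≡ 7 (mod 9): 52·t ≡ 7 − 14 = -7 (mod 9).
    Reduce coefficients mod 9: 7·t ≡ 2 (mod 9).
    The inverse of 7 mod 9 is 4 (since 7·4 = 28 = 3·9 + 1), so t ≡ 4·2 = 8 ≡ 8 (mod 9).
    Then x = 14 + 52·8 = 430, valid modulo lcm(52, 9) = 468: x ≡ 430 (mod 468).
Verify: 430 mod 13 = 1 ✓, 430 mod 4 = 2 ✓, 430 mod 9 = 7 ✓.

x ≡ 430 (mod 468).


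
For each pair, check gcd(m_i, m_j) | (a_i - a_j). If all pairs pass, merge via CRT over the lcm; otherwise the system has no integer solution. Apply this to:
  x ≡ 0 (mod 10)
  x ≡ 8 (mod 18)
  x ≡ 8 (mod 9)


Moduli 10, 18, 9 are not pairwise coprime, so CRT works modulo lcm(m_i) when all pairwise compatibility conditions hold.
Pairwise compatibility: gcd(m_i, m_j) must divide a_i - a_j for every pair.
Merge one congruence at a time:
  Start: x ≡ 0 (mod 10).
  Combine with x ≡ 8 (mod 18): gcd(10, 18) = 2; 8 - 0 = 8, which IS divisible by 2, so compatible.
    Write x = 0 + 10·t and substitute into x ≡ 8 (mod 18): 10·t ≡ 8 − 0 = 8 (mod 18).
    Divide the congruence (and modulus) by g = 2: 5·t ≡ 4 (mod 9).
    The inverse of 5 mod 9 is 2 (since 5·2 = 10 = 1·9 + 1), so t ≡ 2·4 = 8 ≡ 8 (mod 9).
    Then x = 0 + 10·8 = 80, valid modulo lcm(10, 18) = 90: x ≡ 80 (mod 90).
  Combine with x ≡ 8 (mod 9): gcd(90, 9) = 9; 8 - 80 = -72, which IS divisible by 9, so compatible.
    Write x = 80 + 90·t and substitute into x ≡ 8 (mod 9): 90·t ≡ 8 − 80 = -72 (mod 9).
    Divide the congruence (and modulus) by g = 9: 10·t ≡ -8 (mod 1).
    Modulo 1 every t works; take t = 0.
    Then x = 80 + 90·0 = 80, valid modulo lcm(90, 9) = 90: x ≡ 80 (mod 90).
Verify: 80 mod 10 = 0, 80 mod 18 = 8, 80 mod 9 = 8.

x ≡ 80 (mod 90).


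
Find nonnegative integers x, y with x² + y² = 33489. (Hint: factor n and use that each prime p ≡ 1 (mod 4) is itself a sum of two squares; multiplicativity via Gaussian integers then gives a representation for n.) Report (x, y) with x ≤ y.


Step 1: Factor n = 33489 = 3^2 · 61^2.
Step 2: Check the mod-4 condition on each prime factor: 3 ≡ 3 (mod 4), exponent 2 (must be even); 61 ≡ 1 (mod 4), exponent 2.
All primes ≡ 3 (mod 4) appear to even exponent (or don't appear), so by the two-squares theorem n IS expressible as a sum of two squares.
Step 3: Build a representation. Group n = k² · m with k = 3 and m = 61 · 61 = 3721 (a product of primes ≡ 1 (mod 4)); a representation of m scales to one of n via (k·x)² + (k·y)² = k²(x² + y²). Each prime p ≡ 1 (mod 4) is itself a sum of two squares; find a² by testing p − a² for a perfect square:
  61: 61 − 1² = 60, 61 − 2² = 57, 61 − 3² = 52, 61 − 4² = 45, 61 − 5² = 36 = 6² ⇒ 61 = 5² + 6².
  Combine using the Brahmagupta–Fibonacci identity (a² + b²)(c² + d²) = (ac − bd)² + (ad + bc)² = (ac + bd)² + (ad − bc)²:
  61 · 61 = 3721: from (5² + 6²)(5² + 6²), take (5·5 − 6·6, 5·6 + 6·5) = (25 − 36, 30 + 30) = (-11, 60); dropping signs (only squares matter) gives (11, 60); check 11² + 60² = 121 + 3600 = 3721 ✓.
  Scale by k = 3: (3·11, 3·60) = (33, 180).
Step 4: Order so x ≤ y and verify: 33² + 180² = 1089 + 32400 = 33489 = n. ✓

n = 33489 = 33² + 180² (one valid representation with x ≤ y).


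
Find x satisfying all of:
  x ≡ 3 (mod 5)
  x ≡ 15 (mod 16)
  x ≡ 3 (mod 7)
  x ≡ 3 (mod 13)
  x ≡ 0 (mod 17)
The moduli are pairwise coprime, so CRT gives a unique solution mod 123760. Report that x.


Product of moduli M = 5 · 16 · 7 · 13 · 17 = 123760.
Merge one congruence at a time:
  Start: x ≡ 3 (mod 5).
  Combine with x ≡ 15 (mod 16); new modulus lcm = 80.
    Write x = 3 + 5·t and substitute into x ≡ 15 (mod 16): 5·t ≡ 15 − 3 = 12 (mod 16).
    The inverse of 5 mod 16 is 13 (since 5·13 = 65 = 4·16 + 1), so t ≡ 13·12 = 156 ≡ 12 (mod 16).
    Then x = 3 + 5·12 = 63, valid modulo lcm(5, 16) = 80: x ≡ 63 (mod 80).
  Combine with x ≡ 3 (mod 7); new modulus lcm = 560.
    Write x = 63 + 80·t and substitute into x ≡ 3 (mod 7): 80·t ≡ 3 − 63 = -60 (mod 7).
    Reduce coefficients mod 7: 3·t ≡ 3 (mod 7).
    The inverse of 3 mod 7 is 5 (since 3·5 = 15 = 2·7 + 1), so t ≡ 5·3 = 15 ≡ 1 (mod 7).
    Then x = 63 + 80·1 = 143, valid modulo lcm(80, 7) = 560: x ≡ 143 (mod 560).
  Combine with x ≡ 3 (mod 13); new modulus lcm = 7280.
    Write x = 143 + 560·t and substitute into x ≡ 3 (mod 13): 560·t ≡ 3 − 143 = -140 (mod 13).
    Reduce coefficients mod 13: 1·t ≡ 3 (mod 13).
    So t ≡ 3 (mod 13).
    Then x = 143 + 560·3 = 1823, valid modulo lcm(560, 13) = 7280: x ≡ 1823 (mod 7280).
  Combine with x ≡ 0 (mod 17); new modulus lcm = 123760.
    Write x = 1823 + 7280·t and substitute into x ≡ 0 (mod 17): 7280·t ≡ 0 − 1823 = -1823 (mod 17).
    Reduce coefficients mod 17: 4·t ≡ 13 (mod 17).
    The inverse of 4 mod 17 is 13 (since 4·13 = 52 = 3·17 + 1), so t ≡ 13·13 = 169 ≡ 16 (mod 17).
    Then x = 1823 + 7280·16 = 118303, valid modulo lcm(7280, 17) = 123760: x ≡ 118303 (mod 123760).
Verify against each original: 118303 mod 5 = 3, 118303 mod 16 = 15, 118303 mod 7 = 3, 118303 mod 13 = 3, 118303 mod 17 = 0.

x ≡ 118303 (mod 123760).


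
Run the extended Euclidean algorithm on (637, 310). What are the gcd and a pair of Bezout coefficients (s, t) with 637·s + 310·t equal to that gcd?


Euclidean algorithm on (637, 310) — divide until remainder is 0:
  637 = 2 · 310 + 17
  310 = 18 · 17 + 4
  17 = 4 · 4 + 1
  4 = 4 · 1 + 0
gcd(637, 310) = 1.
Track Bezout coefficients alongside the remainders: start with r₀ = 637 = a·1 + b·0 (s = 1, t = 0) and r₁ = 310 = a·0 + b·1 (s = 0, t = 1); each new remainder r_{k+1} = r_{k-1} − q_k·r_k inherits s_{k+1} = s_{k-1} − q_k·s_k, t_{k+1} = t_{k-1} − q_k·t_k, so r_k = a·s_k + b·t_k at every step:
  q = 2: r = 17, s = 1 − 2·0 = 1, t = 0 − 2·1 = -2  (check: 637·1 + 310·(-2) = 17)
  q = 18: r = 4, s = 0 − 18·1 = -18, t = 1 − 18·(-2) = 37  (check: 637·(-18) + 310·37 = 4)
  q = 4: r = 1, s = 1 − 4·(-18) = 73, t = -2 − 4·37 = -150  (check: 637·73 + 310·(-150) = 1)
The row with r = 1 (the gcd) gives the Bezout coefficients s = 73, t = -150.
Result: 637 · (73) + 310 · (-150) = 1.

gcd(637, 310) = 1; s = 73, t = -150 (check: 637·73 + 310·(-150) = 1).


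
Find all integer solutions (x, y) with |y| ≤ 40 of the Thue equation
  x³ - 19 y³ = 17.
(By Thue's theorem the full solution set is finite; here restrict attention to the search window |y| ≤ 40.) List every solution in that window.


The equation is x³ - 19y³ = 17. For fixed y, x³ = 19·y³ + 17, so a solution requires the RHS to be a perfect cube.
Strategy: iterate y from -40 to 40, compute RHS = 19·y³ + 17, and check whether it is a (positive or negative) perfect cube.
Check small values of y:
  y = 0: RHS = 17 is not a perfect cube.
  y = 1: RHS = 36 is not a perfect cube.
  y = -1: RHS = -2 is not a perfect cube.
  y = 2: RHS = 169 is not a perfect cube.
  y = -2: RHS = -135 is not a perfect cube.
  y = 3: RHS = 530 is not a perfect cube.
  y = -3: RHS = -496 is not a perfect cube.
Continuing the search up to |y| = 40 finds no solutions either.
No (x, y) in the scanned range satisfies the equation.

No integer solutions with |y| ≤ 40.


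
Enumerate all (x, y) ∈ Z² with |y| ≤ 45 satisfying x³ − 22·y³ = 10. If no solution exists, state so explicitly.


The equation is x³ - 22y³ = 10. For fixed y, x³ = 22·y³ + 10, so a solution requires the RHS to be a perfect cube.
Strategy: iterate y from -45 to 45, compute RHS = 22·y³ + 10, and check whether it is a (positive or negative) perfect cube.
Check small values of y:
  y = 0: RHS = 10 is not a perfect cube.
  y = 1: RHS = 32 is not a perfect cube.
  y = -1: RHS = -12 is not a perfect cube.
  y = 2: RHS = 186 is not a perfect cube.
  y = -2: RHS = -166 is not a perfect cube.
  y = 3: RHS = 604 is not a perfect cube.
  y = -3: RHS = -584 is not a perfect cube.
Continuing the search up to |y| = 45 finds no solutions either.
No (x, y) in the scanned range satisfies the equation.

No integer solutions with |y| ≤ 45.


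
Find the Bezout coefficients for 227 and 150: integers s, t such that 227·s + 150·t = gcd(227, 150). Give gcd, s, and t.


Euclidean algorithm on (227, 150) — divide until remainder is 0:
  227 = 1 · 150 + 77
  150 = 1 · 77 + 73
  77 = 1 · 73 + 4
  73 = 18 · 4 + 1
  4 = 4 · 1 + 0
gcd(227, 150) = 1.
Track Bezout coefficients alongside the remainders: start with r₀ = 227 = a·1 + b·0 (s = 1, t = 0) and r₁ = 150 = a·0 + b·1 (s = 0, t = 1); each new remainder r_{k+1} = r_{k-1} − q_k·r_k inherits s_{k+1} = s_{k-1} − q_k·s_k, t_{k+1} = t_{k-1} − q_k·t_k, so r_k = a·s_k + b·t_k at every step:
  q = 1: r = 77, s = 1 − 1·0 = 1, t = 0 − 1·1 = -1  (check: 227·1 + 150·(-1) = 77)
  q = 1: r = 73, s = 0 − 1·1 = -1, t = 1 − 1·(-1) = 2  (check: 227·(-1) + 150·2 = 73)
  q = 1: r = 4, s = 1 − 1·(-1) = 2, t = -1 − 1·2 = -3  (check: 227·2 + 150·(-3) = 4)
  q = 18: r = 1, s = -1 − 18·2 = -37, t = 2 − 18·(-3) = 56  (check: 227·(-37) + 150·56 = 1)
The row with r = 1 (the gcd) gives the Bezout coefficients s = -37, t = 56.
Result: 227 · (-37) + 150 · (56) = 1.

gcd(227, 150) = 1; s = -37, t = 56 (check: 227·(-37) + 150·56 = 1).


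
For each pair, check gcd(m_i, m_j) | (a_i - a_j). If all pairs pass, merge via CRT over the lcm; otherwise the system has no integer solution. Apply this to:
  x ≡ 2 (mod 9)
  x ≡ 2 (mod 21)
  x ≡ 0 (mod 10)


Moduli 9, 21, 10 are not pairwise coprime, so CRT works modulo lcm(m_i) when all pairwise compatibility conditions hold.
Pairwise compatibility: gcd(m_i, m_j) must divide a_i - a_j for every pair.
Merge one congruence at a time:
  Start: x ≡ 2 (mod 9).
  Combine with x ≡ 2 (mod 21): gcd(9, 21) = 3; 2 - 2 = 0, which IS divisible by 3, so compatible.
    Write x = 2 + 9·t and substitute into x ≡ 2 (mod 21): 9·t ≡ 2 − 2 = 0 (mod 21).
    Divide the congruence (and modulus) by g = 3: 3·t ≡ 0 (mod 7).
    The inverse of 3 mod 7 is 5 (since 3·5 = 15 = 2·7 + 1), so t ≡ 5·0 = 0 ≡ 0 (mod 7).
    Then x = 2 + 9·0 = 2, valid modulo lcm(9, 21) = 63: x ≡ 2 (mod 63).
  Combine with x ≡ 0 (mod 10): gcd(63, 10) = 1; 0 - 2 = -2, which IS divisible by 1, so compatible.
    Write x = 2 + 63·t and substitute into x ≡ 0 (mod 10): 63·t ≡ 0 − 2 = -2 (mod 10).
    Reduce coefficients mod 10: 3·t ≡ 8 (mod 10).
    The inverse of 3 mod 10 is 7 (since 3·7 = 21 = 2·10 + 1), so t ≡ 7·8 = 56 ≡ 6 (mod 10).
    Then x = 2 + 63·6 = 380, valid modulo lcm(63, 10) = 630: x ≡ 380 (mod 630).
Verify: 380 mod 9 = 2, 380 mod 21 = 2, 380 mod 10 = 0.

x ≡ 380 (mod 630).


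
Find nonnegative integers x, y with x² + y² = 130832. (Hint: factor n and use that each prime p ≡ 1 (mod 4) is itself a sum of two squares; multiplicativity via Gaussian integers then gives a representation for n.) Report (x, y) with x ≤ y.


Step 1: Factor n = 130832 = 2^4 · 13 · 17 · 37.
Step 2: Check the mod-4 condition on each prime factor: 2 = 2 (special); 13 ≡ 1 (mod 4), exponent 1; 17 ≡ 1 (mod 4), exponent 1; 37 ≡ 1 (mod 4), exponent 1.
All primes ≡ 3 (mod 4) appear to even exponent (or don't appear), so by the two-squares theorem n IS expressible as a sum of two squares.
Step 3: Build a representation. Group n = k² · m with k = 4 and m = 13 · 17 · 37 = 8177 (a product of primes ≡ 1 (mod 4)); a representation of m scales to one of n via (k·x)² + (k·y)² = k²(x² + y²). Each prime p ≡ 1 (mod 4) is itself a sum of two squares; find a² by testing p − a² for a perfect square:
  13: 13 − 1² = 12, 13 − 2² = 9 = 3² ⇒ 13 = 2² + 3².
  17: 17 − 1² = 16 = 4² ⇒ 17 = 1² + 4².
  37: 37 − 1² = 36 = 6² ⇒ 37 = 1² + 6².
  Combine using the Brahmagupta–Fibonacci identity (a² + b²)(c² + d²) = (ac − bd)² + (ad + bc)² = (ac + bd)² + (ad − bc)²:
  13 · 17 = 221: from (2² + 3²)(1² + 4²), take (2·1 − 3·4, 2·4 + 3·1) = (2 − 12, 8 + 3) = (-10, 11); dropping signs (only squares matter) gives (10, 11); check 10² + 11² = 100 + 121 = 221 ✓.
  221 · 37 = 8177: from (10² + 11²)(1² + 6²), take (10·1 − 11·6, 10·6 + 11·1) = (10 − 66, 60 + 11) = (-56, 71); dropping signs (only squares matter) gives (56, 71); check 56² + 71² = 3136 + 5041 = 8177 ✓.
  Scale by k = 4: (4·56, 4·71) = (224, 284).
Step 4: Order so x ≤ y and verify: 224² + 284² = 50176 + 80656 = 130832 = n. ✓

n = 130832 = 224² + 284² (one valid representation with x ≤ y).


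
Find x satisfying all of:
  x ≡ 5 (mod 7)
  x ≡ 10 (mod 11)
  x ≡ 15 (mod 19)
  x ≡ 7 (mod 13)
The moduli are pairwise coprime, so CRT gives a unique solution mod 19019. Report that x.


Product of moduli M = 7 · 11 · 19 · 13 = 19019.
Merge one congruence at a time:
  Start: x ≡ 5 (mod 7).
  Combine with x ≡ 10 (mod 11); new modulus lcm = 77.
    Write x = 5 + 7·t and substitute into x ≡ 10 (mod 11): 7·t ≡ 10 − 5 = 5 (mod 11).
    The inverse of 7 mod 11 is 8 (since 7·8 = 56 = 5·11 + 1), so t ≡ 8·5 = 40 ≡ 7 (mod 11).
    Then x = 5 + 7·7 = 54, valid modulo lcm(7, 11) = 77: x ≡ 54 (mod 77).
  Combine with x ≡ 15 (mod 19); new modulus lcm = 1463.
    Write x = 54 + 77·t and substitute into x ≡ 15 (mod 19): 77·t ≡ 15 − 54 = -39 (mod 19).
    Reduce coefficients mod 19: 1·t ≡ 18 (mod 19).
    So t ≡ 18 (mod 19).
    Then x = 54 + 77·18 = 1440, valid modulo lcm(77, 19) = 1463: x ≡ 1440 (mod 1463).
  Combine with x ≡ 7 (mod 13); new modulus lcm = 19019.
    Write x = 1440 + 1463·t and substitute into x ≡ 7 (mod 13): 1463·t ≡ 7 − 1440 = -1433 (mod 13).
    Reduce coefficients mod 13: 7·t ≡ 10 (mod 13).
    The inverse of 7 mod 13 is 2 (since 7·2 = 14 = 1·13 + 1), so t ≡ 2·10 = 20 ≡ 7 (mod 13).
    Then x = 1440 + 1463·7 = 11681, valid modulo lcm(1463, 13) = 19019: x ≡ 11681 (mod 19019).
Verify against each original: 11681 mod 7 = 5, 11681 mod 11 = 10, 11681 mod 19 = 15, 11681 mod 13 = 7.

x ≡ 11681 (mod 19019).
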